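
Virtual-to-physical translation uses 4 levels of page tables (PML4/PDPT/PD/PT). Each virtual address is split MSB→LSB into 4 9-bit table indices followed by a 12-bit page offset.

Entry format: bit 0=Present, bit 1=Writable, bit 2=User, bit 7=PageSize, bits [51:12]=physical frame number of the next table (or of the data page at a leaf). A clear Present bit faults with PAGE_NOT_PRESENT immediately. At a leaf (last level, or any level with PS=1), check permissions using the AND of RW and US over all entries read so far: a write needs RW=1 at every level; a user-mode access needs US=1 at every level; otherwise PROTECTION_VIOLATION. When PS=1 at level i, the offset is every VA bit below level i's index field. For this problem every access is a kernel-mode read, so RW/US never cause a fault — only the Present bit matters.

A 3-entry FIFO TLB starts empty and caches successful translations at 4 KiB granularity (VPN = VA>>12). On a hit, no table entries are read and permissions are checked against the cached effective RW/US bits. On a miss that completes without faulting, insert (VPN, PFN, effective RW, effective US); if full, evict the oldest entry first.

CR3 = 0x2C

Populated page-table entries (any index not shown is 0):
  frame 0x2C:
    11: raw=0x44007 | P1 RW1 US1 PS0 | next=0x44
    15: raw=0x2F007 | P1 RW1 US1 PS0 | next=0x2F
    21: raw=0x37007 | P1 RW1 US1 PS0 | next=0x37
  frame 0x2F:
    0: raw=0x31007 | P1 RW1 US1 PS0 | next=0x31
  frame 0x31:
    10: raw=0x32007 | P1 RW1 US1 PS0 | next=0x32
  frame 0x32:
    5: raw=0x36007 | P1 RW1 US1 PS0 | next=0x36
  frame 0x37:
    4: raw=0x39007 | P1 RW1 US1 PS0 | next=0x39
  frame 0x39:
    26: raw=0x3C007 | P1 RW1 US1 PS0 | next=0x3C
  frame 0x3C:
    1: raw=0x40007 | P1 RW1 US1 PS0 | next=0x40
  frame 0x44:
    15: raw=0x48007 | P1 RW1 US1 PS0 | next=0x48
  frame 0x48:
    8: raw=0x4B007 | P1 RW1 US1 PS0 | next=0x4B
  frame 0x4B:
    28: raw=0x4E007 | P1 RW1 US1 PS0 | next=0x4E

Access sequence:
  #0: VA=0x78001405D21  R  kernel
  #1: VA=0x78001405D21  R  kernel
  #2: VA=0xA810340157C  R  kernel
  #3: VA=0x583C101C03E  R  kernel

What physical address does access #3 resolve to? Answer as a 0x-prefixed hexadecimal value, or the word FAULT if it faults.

Walk each access:
#0 VA=0x78001405D21 (r,kernel):
  [0] read 0x2C idx=15: raw=0x2F007 flags P=1 W=1 U=1 S=0
  [1] read 0x2F idx=0: raw=0x31007 flags P=1 W=1 U=1 S=0
  [2] read 0x31 idx=10: raw=0x32007 flags P=1 W=1 U=1 S=0
  [3] read 0x32 idx=5: raw=0x36007 flags P=1 W=1 U=1 S=0
  → PA=0x36D21  (4 entries read)
#1 VA=0x78001405D21 (r,kernel):
  TLB hit vpn=0x78001405 → PA=0x36D21
#2 VA=0xA810340157C (r,kernel):
  [0] read 0x2C idx=21: raw=0x37007 flags P=1 W=1 U=1 S=0
  [1] read 0x37 idx=4: raw=0x39007 flags P=1 W=1 U=1 S=0
  [2] read 0x39 idx=26: raw=0x3C007 flags P=1 W=1 U=1 S=0
  [3] read 0x3C idx=1: raw=0x40007 flags P=1 W=1 U=1 S=0
  → PA=0x4057C  (4 entries read)
#3 VA=0x583C101C03E (r,kernel):
  [0] read 0x2C idx=11: raw=0x44007 flags P=1 W=1 U=1 S=0
  [1] read 0x44 idx=15: raw=0x48007 flags P=1 W=1 U=1 S=0
  [2] read 0x48 idx=8: raw=0x4B007 flags P=1 W=1 U=1 S=0
  [3] read 0x4B idx=28: raw=0x4E007 flags P=1 W=1 U=1 S=0
  → PA=0x4E03E  (4 entries read)

Access #3 PA: 0x4E03E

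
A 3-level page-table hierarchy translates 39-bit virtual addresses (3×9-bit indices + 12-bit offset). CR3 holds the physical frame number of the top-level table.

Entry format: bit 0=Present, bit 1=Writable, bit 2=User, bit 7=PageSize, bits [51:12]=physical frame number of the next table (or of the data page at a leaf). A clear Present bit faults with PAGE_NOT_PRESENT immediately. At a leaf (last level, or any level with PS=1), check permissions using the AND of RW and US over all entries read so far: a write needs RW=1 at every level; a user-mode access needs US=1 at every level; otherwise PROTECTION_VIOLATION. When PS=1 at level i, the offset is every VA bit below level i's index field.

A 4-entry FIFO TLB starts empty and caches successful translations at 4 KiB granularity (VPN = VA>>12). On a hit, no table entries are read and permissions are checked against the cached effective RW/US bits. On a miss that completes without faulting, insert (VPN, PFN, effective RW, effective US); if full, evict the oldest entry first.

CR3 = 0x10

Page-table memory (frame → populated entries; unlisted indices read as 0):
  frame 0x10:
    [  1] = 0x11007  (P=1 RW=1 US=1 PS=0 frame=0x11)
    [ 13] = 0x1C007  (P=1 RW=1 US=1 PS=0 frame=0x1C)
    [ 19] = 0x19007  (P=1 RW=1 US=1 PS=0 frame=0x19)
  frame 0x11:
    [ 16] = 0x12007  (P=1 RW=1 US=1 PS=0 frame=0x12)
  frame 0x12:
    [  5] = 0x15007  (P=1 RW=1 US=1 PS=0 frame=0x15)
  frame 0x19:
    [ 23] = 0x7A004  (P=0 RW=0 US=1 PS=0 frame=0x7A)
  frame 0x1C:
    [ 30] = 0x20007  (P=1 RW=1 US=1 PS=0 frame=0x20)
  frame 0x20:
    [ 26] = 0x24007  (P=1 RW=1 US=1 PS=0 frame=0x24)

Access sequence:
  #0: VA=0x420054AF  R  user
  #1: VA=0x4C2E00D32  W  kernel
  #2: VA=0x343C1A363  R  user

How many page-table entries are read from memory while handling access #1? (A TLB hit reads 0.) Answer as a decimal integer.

Walk each access:
#0 VA=0x420054AF (r,user):
  L0: frame=0x10 idx=1 entry=0x11007 [P=1 RW=1 US=1 PS=0]
  L1: frame=0x11 idx=16 entry=0x12007 [P=1 RW=1 US=1 PS=0]
  L2: frame=0x12 idx=5 entry=0x15007 [P=1 RW=1 US=1 PS=0]
  ⇒ phys 0x154AF  [3 reads]
#1 VA=0x4C2E00D32 (w,kernel):
  L0: frame=0x10 idx=19 entry=0x19007 [P=1 RW=1 US=1 PS=0]
  L1: frame=0x19 idx=23 entry=0x7A004 [P=0 RW=0 US=1 PS=0]
  ✗ PAGE_NOT_PRESENT  [2 reads]
#2 VA=0x343C1A363 (r,user):
  L0: frame=0x10 idx=13 entry=0x1C007 [P=1 RW=1 US=1 PS=0]
  L1: frame=0x1C idx=30 entry=0x20007 [P=1 RW=1 US=1 PS=0]
  L2: frame=0x20 idx=26 entry=0x24007 [P=1 RW=1 US=1 PS=0]
  ⇒ phys 0x24363  [3 reads]

Entries read for #1: 2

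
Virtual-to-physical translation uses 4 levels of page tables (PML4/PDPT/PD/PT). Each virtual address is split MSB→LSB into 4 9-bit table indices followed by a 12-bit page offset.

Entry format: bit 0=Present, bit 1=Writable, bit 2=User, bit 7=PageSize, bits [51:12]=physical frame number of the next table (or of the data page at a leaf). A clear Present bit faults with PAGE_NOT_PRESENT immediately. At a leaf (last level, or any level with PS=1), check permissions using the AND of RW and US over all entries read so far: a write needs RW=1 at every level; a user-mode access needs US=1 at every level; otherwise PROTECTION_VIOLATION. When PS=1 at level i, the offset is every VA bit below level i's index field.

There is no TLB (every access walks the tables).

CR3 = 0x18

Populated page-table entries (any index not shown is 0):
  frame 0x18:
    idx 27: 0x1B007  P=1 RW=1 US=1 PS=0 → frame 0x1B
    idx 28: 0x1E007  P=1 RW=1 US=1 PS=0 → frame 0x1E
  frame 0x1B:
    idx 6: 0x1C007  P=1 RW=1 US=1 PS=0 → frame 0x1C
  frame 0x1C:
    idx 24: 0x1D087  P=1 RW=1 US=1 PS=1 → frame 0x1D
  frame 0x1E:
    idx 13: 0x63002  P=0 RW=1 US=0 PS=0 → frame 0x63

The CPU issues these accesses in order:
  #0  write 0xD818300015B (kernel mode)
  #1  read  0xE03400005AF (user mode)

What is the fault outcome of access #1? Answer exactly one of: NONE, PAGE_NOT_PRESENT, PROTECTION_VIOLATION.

Walk each access:
#0 VA=0xD818300015B (w,kernel):
  [0] read 0x18 idx=27: raw=0x1B007 flags P=1 W=1 U=1 S=0
  [1] read 0x1B idx=6: raw=0x1C007 flags P=1 W=1 U=1 S=0
  [2] read 0x1C idx=24: raw=0x1D087 flags P=1 W=1 U=1 S=1
  ✓ 0x1D15B (huge @L2)  — 3 lookups
#1 VA=0xE03400005AF (r,user):
  [0] read 0x18 idx=28: raw=0x1E007 flags P=1 W=1 U=1 S=0
  [1] read 0x1E idx=13: raw=0x63002 flags P=0 W=1 U=0 S=0
  ✗ PAGE_NOT_PRESENT  [2 reads]

Access #1 fault: PAGE_NOT_PRESENT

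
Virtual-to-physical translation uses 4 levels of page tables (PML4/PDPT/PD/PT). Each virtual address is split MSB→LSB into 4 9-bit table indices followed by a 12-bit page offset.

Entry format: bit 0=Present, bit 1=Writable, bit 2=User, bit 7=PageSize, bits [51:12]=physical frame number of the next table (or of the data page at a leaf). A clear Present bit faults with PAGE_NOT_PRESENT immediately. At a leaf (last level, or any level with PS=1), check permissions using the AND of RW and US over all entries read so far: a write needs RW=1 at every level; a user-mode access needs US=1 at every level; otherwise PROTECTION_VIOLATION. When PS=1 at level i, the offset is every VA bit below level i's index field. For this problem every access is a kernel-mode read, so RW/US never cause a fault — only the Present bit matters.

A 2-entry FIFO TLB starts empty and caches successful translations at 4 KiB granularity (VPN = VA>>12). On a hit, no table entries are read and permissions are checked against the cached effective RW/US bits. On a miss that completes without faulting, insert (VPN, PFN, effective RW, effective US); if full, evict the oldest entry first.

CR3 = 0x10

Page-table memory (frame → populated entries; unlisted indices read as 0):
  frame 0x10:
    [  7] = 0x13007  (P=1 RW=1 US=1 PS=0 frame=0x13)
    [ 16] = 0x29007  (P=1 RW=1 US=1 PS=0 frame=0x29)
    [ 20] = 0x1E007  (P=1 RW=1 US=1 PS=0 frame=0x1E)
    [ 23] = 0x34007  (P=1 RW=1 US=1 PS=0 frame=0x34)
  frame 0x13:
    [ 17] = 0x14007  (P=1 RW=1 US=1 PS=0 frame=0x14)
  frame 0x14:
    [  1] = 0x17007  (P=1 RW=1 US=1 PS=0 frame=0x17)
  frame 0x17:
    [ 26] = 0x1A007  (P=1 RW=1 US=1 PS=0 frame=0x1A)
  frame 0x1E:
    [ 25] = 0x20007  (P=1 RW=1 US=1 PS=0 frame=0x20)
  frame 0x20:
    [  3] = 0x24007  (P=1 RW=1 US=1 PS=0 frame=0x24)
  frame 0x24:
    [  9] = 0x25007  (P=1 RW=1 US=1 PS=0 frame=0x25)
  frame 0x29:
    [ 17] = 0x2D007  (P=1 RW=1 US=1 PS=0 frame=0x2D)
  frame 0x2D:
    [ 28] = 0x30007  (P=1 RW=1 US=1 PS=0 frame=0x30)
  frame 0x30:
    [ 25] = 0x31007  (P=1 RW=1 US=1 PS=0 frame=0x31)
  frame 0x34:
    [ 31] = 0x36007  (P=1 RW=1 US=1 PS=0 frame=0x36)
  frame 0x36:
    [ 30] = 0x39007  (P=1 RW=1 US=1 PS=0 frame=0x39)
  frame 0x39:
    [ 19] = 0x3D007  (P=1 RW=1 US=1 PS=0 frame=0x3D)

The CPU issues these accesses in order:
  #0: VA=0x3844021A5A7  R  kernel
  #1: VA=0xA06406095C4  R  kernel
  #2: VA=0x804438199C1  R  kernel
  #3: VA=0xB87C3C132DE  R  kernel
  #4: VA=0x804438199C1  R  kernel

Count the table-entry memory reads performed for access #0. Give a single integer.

Trace:
#0 VA=0x3844021A5A7 (r,kernel):
  [0] read 0x10 idx=7: raw=0x13007 flags P=1 W=1 U=1 S=0
  [1] read 0x13 idx=17: raw=0x14007 flags P=1 W=1 U=1 S=0
  [2] read 0x14 idx=1: raw=0x17007 flags P=1 W=1 U=1 S=0
  [3] read 0x17 idx=26: raw=0x1A007 flags P=1 W=1 U=1 S=0
  ⇒ phys 0x1A5A7  [4 reads]
#1 VA=0xA06406095C4 (r,kernel):
  [0] read 0x10 idx=20: raw=0x1E007 flags P=1 W=1 U=1 S=0
  [1] read 0x1E idx=25: raw=0x20007 flags P=1 W=1 U=1 S=0
  [2] read 0x20 idx=3: raw=0x24007 flags P=1 W=1 U=1 S=0
  [3] read 0x24 idx=9: raw=0x25007 flags P=1 W=1 U=1 S=0
  ⇒ phys 0x255C4  [4 reads]
#2 VA=0x804438199C1 (r,kernel):
  [0] read 0x10 idx=16: raw=0x29007 flags P=1 W=1 U=1 S=0
  [1] read 0x29 idx=17: raw=0x2D007 flags P=1 W=1 U=1 S=0
  [2] read 0x2D idx=28: raw=0x30007 flags P=1 W=1 U=1 S=0
  [3] read 0x30 idx=25: raw=0x31007 flags P=1 W=1 U=1 S=0
  ⇒ phys 0x319C1  [4 reads]
#3 VA=0xB87C3C132DE (r,kernel):
  [0] read 0x10 idx=23: raw=0x34007 flags P=1 W=1 U=1 S=0
  [1] read 0x34 idx=31: raw=0x36007 flags P=1 W=1 U=1 S=0
  [2] read 0x36 idx=30: raw=0x39007 flags P=1 W=1 U=1 S=0
  [3] read 0x39 idx=19: raw=0x3D007 flags P=1 W=1 U=1 S=0
  ⇒ phys 0x3D2DE  [4 reads]
#4 VA=0x804438199C1 (r,kernel):
  TLB hit vpn=0x80443819 → PA=0x319C1

Entries read for #0: 4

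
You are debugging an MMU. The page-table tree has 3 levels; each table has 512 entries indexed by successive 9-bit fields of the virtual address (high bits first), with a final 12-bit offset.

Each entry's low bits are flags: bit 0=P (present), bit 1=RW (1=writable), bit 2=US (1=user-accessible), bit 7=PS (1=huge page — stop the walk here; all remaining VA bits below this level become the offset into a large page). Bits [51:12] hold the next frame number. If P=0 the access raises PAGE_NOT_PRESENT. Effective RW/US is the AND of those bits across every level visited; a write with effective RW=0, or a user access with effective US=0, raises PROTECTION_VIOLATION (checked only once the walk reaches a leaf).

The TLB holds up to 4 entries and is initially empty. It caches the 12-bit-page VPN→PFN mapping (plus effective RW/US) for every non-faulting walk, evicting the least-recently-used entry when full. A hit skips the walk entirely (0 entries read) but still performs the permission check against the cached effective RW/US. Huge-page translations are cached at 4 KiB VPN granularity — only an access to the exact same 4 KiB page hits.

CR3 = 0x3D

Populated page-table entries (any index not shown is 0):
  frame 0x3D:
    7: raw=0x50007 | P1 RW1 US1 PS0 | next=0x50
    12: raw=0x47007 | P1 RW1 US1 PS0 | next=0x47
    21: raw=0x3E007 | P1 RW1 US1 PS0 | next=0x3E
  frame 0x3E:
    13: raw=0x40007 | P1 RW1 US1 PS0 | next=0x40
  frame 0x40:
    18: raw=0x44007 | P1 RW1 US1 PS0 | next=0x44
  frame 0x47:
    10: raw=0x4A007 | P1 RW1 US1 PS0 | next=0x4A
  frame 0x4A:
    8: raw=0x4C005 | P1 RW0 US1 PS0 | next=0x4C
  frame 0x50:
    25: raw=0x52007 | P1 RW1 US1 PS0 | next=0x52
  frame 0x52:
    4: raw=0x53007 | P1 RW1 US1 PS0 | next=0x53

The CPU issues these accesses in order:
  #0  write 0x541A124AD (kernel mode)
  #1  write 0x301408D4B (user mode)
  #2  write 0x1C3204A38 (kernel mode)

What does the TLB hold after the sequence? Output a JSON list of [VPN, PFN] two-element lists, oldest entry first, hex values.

Trace:
#0 VA=0x541A124AD (w,kernel):
  [0] read 0x3D idx=21: raw=0x3E007 flags P=1 W=1 U=1 S=0
  [1] read 0x3E idx=13: raw=0x40007 flags P=1 W=1 U=1 S=0
  [2] read 0x40 idx=18: raw=0x44007 flags P=1 W=1 U=1 S=0
  ✓ 0x444AD  — 3 lookups
#1 VA=0x301408D4B (w,user):
  [0] read 0x3D idx=12: raw=0x47007 flags P=1 W=1 U=1 S=0
  [1] read 0x47 idx=10: raw=0x4A007 flags P=1 W=1 U=1 S=0
  [2] read 0x4A idx=8: raw=0x4C005 flags P=1 W=0 U=1 S=0
  ⇒ fault: PROTECTION_VIOLATION  — 3 lookups
#2 VA=0x1C3204A38 (w,kernel):
  [0] read 0x3D idx=7: raw=0x50007 flags P=1 W=1 U=1 S=0
  [1] read 0x50 idx=25: raw=0x52007 flags P=1 W=1 U=1 S=0
  [2] read 0x52 idx=4: raw=0x53007 flags P=1 W=1 U=1 S=0
  ✓ 0x53A38  — 3 lookups

TLB: [["0x541A12", "0x44"], ["0x1C3204", "0x53"]]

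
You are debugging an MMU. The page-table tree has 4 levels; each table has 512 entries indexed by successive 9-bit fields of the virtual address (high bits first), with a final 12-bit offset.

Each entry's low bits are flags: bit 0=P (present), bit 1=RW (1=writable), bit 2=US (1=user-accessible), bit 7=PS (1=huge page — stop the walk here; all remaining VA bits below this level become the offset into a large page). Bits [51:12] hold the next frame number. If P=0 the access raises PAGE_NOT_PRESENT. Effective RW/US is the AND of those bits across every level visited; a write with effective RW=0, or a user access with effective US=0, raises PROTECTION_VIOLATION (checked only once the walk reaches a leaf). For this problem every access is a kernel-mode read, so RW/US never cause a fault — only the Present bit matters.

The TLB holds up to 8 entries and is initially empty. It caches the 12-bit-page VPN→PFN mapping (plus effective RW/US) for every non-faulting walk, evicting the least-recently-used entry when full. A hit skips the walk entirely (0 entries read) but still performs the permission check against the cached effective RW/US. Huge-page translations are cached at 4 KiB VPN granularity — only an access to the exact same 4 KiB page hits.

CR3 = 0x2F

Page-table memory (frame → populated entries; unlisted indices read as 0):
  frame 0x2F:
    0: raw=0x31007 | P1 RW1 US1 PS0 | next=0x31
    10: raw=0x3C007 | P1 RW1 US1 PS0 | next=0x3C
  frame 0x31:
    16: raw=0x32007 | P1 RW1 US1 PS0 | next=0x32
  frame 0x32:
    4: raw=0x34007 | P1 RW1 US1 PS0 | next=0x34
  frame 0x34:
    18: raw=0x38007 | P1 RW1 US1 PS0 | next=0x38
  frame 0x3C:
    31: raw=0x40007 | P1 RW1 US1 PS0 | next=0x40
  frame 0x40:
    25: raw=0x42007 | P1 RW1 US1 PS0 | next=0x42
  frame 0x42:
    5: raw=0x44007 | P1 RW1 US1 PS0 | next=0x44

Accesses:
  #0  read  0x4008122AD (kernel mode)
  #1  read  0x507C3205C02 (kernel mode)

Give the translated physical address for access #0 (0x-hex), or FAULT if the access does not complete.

Per-access translation:
#0 VA=0x4008122AD (r,kernel):
  [0] read 0x2F idx=0: raw=0x31007 flags P=1 W=1 U=1 S=0
  [1] read 0x31 idx=16: raw=0x32007 flags P=1 W=1 U=1 S=0
  [2] read 0x32 idx=4: raw=0x34007 flags P=1 W=1 U=1 S=0
  [3] read 0x34 idx=18: raw=0x38007 flags P=1 W=1 U=1 S=0
  ⇒ phys 0x382AD  [4 reads]
#1 VA=0x507C3205C02 (r,kernel):
  [0] read 0x2F idx=10: raw=0x3C007 flags P=1 W=1 U=1 S=0
  [1] read 0x3C idx=31: raw=0x40007 flags P=1 W=1 U=1 S=0
  [2] read 0x40 idx=25: raw=0x42007 flags P=1 W=1 U=1 S=0
  [3] read 0x42 idx=5: raw=0x44007 flags P=1 W=1 U=1 S=0
  ⇒ phys 0x44C02  [4 reads]

Access #0 PA: 0x382AD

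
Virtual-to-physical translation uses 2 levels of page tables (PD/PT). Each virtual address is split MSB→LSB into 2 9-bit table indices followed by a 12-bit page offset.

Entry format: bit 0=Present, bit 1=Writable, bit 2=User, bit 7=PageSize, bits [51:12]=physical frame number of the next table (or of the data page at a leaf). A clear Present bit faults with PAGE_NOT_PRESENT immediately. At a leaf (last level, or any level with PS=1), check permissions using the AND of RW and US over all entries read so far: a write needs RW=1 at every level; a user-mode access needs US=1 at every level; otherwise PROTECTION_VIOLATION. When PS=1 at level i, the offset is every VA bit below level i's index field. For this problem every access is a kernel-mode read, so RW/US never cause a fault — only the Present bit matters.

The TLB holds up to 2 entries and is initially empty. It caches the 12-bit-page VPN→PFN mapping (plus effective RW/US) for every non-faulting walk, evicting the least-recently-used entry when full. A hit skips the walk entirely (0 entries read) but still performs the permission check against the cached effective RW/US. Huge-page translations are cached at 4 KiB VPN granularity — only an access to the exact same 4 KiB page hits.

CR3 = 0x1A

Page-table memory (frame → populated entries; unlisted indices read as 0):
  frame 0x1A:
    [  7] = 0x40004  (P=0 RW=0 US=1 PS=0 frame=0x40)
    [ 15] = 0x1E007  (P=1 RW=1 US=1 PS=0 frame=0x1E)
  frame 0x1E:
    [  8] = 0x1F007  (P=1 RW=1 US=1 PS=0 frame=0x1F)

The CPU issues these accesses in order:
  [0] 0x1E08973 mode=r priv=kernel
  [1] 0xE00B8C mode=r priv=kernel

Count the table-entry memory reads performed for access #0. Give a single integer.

Trace:
#0 VA=0x1E08973 (r,kernel):
  L0 @0x1A[15] → 0x1E007  P=1,RW=1,US=1,PS=0
  L1 @0x1E[8] → 0x1F007  P=1,RW=1,US=1,PS=0
  ✓ 0x1F973  — 2 lookups
#1 VA=0xE00B8C (r,kernel):
  L0 @0x1A[7] → 0x40004  P=0,RW=0,US=1,PS=0
  ⇒ fault: PAGE_NOT_PRESENT  — 1 lookups

Entries read for #0: 2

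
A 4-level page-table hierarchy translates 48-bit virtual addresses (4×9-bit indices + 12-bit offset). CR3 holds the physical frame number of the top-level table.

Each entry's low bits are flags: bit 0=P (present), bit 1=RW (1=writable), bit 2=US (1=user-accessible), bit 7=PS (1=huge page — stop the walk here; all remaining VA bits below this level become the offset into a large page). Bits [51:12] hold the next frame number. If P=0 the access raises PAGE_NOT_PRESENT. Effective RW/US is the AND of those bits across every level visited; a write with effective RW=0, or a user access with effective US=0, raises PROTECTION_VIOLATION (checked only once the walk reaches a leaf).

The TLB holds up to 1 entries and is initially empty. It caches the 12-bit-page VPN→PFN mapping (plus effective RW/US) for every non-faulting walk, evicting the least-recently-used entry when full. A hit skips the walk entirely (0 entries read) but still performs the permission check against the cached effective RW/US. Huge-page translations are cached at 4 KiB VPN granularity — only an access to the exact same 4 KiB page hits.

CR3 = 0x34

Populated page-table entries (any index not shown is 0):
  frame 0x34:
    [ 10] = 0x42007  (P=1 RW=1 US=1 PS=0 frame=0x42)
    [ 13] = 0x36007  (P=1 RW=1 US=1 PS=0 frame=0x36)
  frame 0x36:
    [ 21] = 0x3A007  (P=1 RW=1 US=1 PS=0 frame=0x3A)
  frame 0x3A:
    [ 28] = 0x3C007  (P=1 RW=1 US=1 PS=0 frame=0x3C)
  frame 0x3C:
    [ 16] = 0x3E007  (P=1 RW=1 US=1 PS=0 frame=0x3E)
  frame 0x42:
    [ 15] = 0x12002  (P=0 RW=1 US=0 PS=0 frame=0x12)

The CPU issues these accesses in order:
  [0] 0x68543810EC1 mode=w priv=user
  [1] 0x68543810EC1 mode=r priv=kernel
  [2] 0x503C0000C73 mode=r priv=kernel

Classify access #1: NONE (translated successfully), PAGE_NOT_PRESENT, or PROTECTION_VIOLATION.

Per-access translation:
#0 VA=0x68543810EC1 (w,user):
  lvl0: tbl 0x34, slot 13 ⇒ 0x36007 (P1/RW1/US1/PS0)
  lvl1: tbl 0x36, slot 21 ⇒ 0x3A007 (P1/RW1/US1/PS0)
  lvl2: tbl 0x3A, slot 28 ⇒ 0x3C007 (P1/RW1/US1/PS0)
  lvl3: tbl 0x3C, slot 16 ⇒ 0x3E007 (P1/RW1/US1/PS0)
  ✓ 0x3EEC1  — 4 lookups
#1 VA=0x68543810EC1 (r,kernel):
  TLB hit vpn=0x68543810 → PA=0x3EEC1
#2 VA=0x503C0000C73 (r,kernel):
  lvl0: tbl 0x34, slot 10 ⇒ 0x42007 (P1/RW1/US1/PS0)
  lvl1: tbl 0x42, slot 15 ⇒ 0x12002 (P0/RW1/US0/PS0)
  ✗ PAGE_NOT_PRESENT  [2 reads]

Access #1 fault: NONE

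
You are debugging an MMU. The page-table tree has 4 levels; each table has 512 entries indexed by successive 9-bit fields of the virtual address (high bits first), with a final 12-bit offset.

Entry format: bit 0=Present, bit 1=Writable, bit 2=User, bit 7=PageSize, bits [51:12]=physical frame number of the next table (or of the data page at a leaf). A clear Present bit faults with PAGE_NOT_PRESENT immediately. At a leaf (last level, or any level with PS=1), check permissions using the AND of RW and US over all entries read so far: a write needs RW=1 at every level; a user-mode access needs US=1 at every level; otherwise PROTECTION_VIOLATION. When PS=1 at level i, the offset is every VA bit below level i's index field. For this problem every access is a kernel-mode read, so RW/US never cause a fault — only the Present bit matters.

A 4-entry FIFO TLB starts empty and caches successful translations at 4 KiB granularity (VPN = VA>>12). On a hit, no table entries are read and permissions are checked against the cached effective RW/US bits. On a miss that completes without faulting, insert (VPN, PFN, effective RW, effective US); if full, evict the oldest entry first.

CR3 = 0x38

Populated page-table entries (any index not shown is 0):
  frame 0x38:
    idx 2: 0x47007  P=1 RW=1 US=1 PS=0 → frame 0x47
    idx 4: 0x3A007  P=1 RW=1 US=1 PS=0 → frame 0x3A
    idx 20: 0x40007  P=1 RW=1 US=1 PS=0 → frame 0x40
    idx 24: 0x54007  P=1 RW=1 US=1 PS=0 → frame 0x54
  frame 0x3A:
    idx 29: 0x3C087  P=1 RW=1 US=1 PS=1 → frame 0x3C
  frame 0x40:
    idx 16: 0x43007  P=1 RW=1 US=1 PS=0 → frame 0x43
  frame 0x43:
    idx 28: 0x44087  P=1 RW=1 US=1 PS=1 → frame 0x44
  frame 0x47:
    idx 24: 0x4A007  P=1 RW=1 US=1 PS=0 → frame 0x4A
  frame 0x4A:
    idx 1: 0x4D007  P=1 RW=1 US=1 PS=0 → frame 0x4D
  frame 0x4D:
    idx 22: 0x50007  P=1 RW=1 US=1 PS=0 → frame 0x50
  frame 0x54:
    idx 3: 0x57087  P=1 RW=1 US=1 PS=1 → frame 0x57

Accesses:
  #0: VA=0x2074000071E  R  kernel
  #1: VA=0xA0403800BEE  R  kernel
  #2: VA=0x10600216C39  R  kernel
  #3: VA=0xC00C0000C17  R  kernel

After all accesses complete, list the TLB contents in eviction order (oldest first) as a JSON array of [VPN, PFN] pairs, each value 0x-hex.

Trace:
#0 VA=0x2074000071E (r,kernel):
  [0] read 0x38 idx=4: raw=0x3A007 flags P=1 W=1 U=1 S=0
  [1] read 0x3A idx=29: raw=0x3C087 flags P=1 W=1 U=1 S=1
  ⇒ phys 0x3C71E (huge @L1)  [2 reads]
#1 VA=0xA0403800BEE (r,kernel):
  [0] read 0x38 idx=20: raw=0x40007 flags P=1 W=1 U=1 S=0
  [1] read 0x40 idx=16: raw=0x43007 flags P=1 W=1 U=1 S=0
  [2] read 0x43 idx=28: raw=0x44087 flags P=1 W=1 U=1 S=1
  ⇒ phys 0x44BEE (huge @L2)  [3 reads]
#2 VA=0x10600216C39 (r,kernel):
  [0] read 0x38 idx=2: raw=0x47007 flags P=1 W=1 U=1 S=0
  [1] read 0x47 idx=24: raw=0x4A007 flags P=1 W=1 U=1 S=0
  [2] read 0x4A idx=1: raw=0x4D007 flags P=1 W=1 U=1 S=0
  [3] read 0x4D idx=22: raw=0x50007 flags P=1 W=1 U=1 S=0
  ⇒ phys 0x50C39  [4 reads]
#3 VA=0xC00C0000C17 (r,kernel):
  [0] read 0x38 idx=24: raw=0x54007 flags P=1 W=1 U=1 S=0
  [1] read 0x54 idx=3: raw=0x57087 flags P=1 W=1 U=1 S=1
  ⇒ phys 0x57C17 (huge @L1)  [2 reads]

TLB: [["0x20740000", "0x3C"], ["0xA0403800", "0x44"], ["0x10600216", "0x50"], ["0xC00C0000", "0x57"]]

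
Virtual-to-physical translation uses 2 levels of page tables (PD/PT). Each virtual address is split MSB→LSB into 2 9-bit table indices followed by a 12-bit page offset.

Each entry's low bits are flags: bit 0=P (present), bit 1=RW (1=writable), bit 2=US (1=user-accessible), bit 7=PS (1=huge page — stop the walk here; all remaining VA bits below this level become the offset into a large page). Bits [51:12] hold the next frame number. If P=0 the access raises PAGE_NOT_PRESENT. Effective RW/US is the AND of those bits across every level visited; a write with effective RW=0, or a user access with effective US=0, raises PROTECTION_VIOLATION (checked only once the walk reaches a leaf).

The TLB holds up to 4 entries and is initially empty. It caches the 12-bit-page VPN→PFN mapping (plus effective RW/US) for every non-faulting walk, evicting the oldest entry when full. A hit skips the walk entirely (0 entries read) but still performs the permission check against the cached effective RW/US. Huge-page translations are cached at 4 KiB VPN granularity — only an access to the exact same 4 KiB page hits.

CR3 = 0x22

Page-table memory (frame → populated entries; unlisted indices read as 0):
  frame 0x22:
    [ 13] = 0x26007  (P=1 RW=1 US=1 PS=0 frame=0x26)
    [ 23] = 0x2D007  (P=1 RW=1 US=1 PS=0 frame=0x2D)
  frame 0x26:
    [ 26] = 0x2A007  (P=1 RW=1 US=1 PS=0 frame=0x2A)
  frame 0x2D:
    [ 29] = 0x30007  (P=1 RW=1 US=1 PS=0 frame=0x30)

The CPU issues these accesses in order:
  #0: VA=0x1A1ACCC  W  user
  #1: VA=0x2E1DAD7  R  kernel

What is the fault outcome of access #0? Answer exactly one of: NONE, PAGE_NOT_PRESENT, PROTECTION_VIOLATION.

Trace:
#0 VA=0x1A1ACCC (w,user):
  [0] read 0x22 idx=13: raw=0x26007 flags P=1 W=1 U=1 S=0
  [1] read 0x26 idx=26: raw=0x2A007 flags P=1 W=1 U=1 S=0
  ⇒ phys 0x2ACCC  [2 reads]
#1 VA=0x2E1DAD7 (r,kernel):
  [0] read 0x22 idx=23: raw=0x2D007 flags P=1 W=1 U=1 S=0
  [1] read 0x2D idx=29: raw=0x30007 flags P=1 W=1 U=1 S=0
  ⇒ phys 0x30AD7  [2 reads]

Access #0 fault: NONE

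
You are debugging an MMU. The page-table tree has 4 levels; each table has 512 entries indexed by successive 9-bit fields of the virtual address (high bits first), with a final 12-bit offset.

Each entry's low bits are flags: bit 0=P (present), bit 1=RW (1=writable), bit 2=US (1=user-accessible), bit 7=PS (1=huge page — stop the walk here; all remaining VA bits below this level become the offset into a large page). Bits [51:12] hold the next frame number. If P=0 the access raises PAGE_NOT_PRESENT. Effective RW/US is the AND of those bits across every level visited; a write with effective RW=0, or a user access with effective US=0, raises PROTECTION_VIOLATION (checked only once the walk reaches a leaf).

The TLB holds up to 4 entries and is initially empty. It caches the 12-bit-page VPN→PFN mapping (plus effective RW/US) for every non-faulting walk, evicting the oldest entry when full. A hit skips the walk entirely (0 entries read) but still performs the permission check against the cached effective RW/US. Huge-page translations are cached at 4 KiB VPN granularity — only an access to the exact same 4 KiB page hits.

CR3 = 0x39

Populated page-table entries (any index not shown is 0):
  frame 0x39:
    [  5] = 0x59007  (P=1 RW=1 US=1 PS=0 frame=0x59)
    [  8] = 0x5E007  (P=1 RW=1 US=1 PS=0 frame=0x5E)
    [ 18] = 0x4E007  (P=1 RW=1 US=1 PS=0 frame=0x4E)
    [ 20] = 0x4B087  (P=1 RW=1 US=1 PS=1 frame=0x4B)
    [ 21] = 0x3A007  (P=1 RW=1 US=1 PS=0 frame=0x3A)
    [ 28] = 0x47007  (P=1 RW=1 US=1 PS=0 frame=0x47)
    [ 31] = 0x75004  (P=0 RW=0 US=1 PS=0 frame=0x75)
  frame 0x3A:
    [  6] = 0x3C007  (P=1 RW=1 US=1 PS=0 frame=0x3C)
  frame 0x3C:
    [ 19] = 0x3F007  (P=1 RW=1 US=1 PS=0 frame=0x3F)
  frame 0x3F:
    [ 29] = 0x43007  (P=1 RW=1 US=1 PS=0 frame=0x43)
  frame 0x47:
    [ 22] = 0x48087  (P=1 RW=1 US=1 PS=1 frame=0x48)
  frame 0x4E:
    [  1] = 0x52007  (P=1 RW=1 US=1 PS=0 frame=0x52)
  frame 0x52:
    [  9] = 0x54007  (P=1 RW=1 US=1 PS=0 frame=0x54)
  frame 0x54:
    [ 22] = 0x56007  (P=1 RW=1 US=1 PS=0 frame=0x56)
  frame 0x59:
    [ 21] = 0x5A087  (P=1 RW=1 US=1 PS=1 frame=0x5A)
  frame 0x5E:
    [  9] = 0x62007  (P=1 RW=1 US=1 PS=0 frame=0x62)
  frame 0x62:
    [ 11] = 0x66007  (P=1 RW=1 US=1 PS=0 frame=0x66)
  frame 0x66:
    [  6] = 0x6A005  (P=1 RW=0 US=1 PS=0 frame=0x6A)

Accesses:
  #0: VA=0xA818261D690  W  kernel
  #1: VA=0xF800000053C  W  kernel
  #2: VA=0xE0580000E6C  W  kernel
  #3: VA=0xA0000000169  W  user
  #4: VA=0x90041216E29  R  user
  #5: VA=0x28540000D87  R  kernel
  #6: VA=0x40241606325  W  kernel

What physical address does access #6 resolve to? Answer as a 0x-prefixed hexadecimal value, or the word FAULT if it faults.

Trace:
#0 VA=0xA818261D690 (w,kernel):
  lvl0: tbl 0x39, slot 21 ⇒ 0x3A007 (P1/RW1/US1/PS0)
  lvl1: tbl 0x3A, slot 6 ⇒ 0x3C007 (P1/RW1/US1/PS0)
  lvl2: tbl 0x3C, slot 19 ⇒ 0x3F007 (P1/RW1/US1/PS0)
  lvl3: tbl 0x3F, slot 29 ⇒ 0x43007 (P1/RW1/US1/PS0)
  ⇒ phys 0x43690  [4 reads]
#1 VA=0xF800000053C (w,kernel):
  lvl0: tbl 0x39, slot 31 ⇒ 0x75004 (P0/RW0/US1/PS0)
  ⇒ fault: PAGE_NOT_PRESENT  — 1 lookups
#2 VA=0xE0580000E6C (w,kernel):
  lvl0: tbl 0x39, slot 28 ⇒ 0x47007 (P1/RW1/US1/PS0)
  lvl1: tbl 0x47, slot 22 ⇒ 0x48087 (P1/RW1/US1/PS1)
  ⇒ phys 0x48E6C (huge @L1)  [2 reads]
#3 VA=0xA0000000169 (w,user):
  lvl0: tbl 0x39, slot 20 ⇒ 0x4B087 (P1/RW1/US1/PS1)
  ⇒ phys 0x4B169 (huge @L0)  [1 reads]
#4 VA=0x90041216E29 (r,user):
  lvl0: tbl 0x39, slot 18 ⇒ 0x4E007 (P1/RW1/US1/PS0)
  lvl1: tbl 0x4E, slot 1 ⇒ 0x52007 (P1/RW1/US1/PS0)
  lvl2: tbl 0x52, slot 9 ⇒ 0x54007 (P1/RW1/US1/PS0)
  lvl3: tbl 0x54, slot 22 ⇒ 0x56007 (P1/RW1/US1/PS0)
  ⇒ phys 0x56E29  [4 reads]
#5 VA=0x28540000D87 (r,kernel):
  lvl0: tbl 0x39, slot 5 ⇒ 0x59007 (P1/RW1/US1/PS0)
  lvl1: tbl 0x59, slot 21 ⇒ 0x5A087 (P1/RW1/US1/PS1)
  ⇒ phys 0x5AD87 (huge @L1)  [2 reads]
#6 VA=0x40241606325 (w,kernel):
  lvl0: tbl 0x39, slot 8 ⇒ 0x5E007 (P1/RW1/US1/PS0)
  lvl1: tbl 0x5E, slot 9 ⇒ 0x62007 (P1/RW1/US1/PS0)
  lvl2: tbl 0x62, slot 11 ⇒ 0x66007 (P1/RW1/US1/PS0)
  lvl3: tbl 0x66, slot 6 ⇒ 0x6A005 (P1/RW0/US1/PS0)
  ⇒ fault: PROTECTION_VIOLATION  — 4 lookups

Access #6 PA: FAULT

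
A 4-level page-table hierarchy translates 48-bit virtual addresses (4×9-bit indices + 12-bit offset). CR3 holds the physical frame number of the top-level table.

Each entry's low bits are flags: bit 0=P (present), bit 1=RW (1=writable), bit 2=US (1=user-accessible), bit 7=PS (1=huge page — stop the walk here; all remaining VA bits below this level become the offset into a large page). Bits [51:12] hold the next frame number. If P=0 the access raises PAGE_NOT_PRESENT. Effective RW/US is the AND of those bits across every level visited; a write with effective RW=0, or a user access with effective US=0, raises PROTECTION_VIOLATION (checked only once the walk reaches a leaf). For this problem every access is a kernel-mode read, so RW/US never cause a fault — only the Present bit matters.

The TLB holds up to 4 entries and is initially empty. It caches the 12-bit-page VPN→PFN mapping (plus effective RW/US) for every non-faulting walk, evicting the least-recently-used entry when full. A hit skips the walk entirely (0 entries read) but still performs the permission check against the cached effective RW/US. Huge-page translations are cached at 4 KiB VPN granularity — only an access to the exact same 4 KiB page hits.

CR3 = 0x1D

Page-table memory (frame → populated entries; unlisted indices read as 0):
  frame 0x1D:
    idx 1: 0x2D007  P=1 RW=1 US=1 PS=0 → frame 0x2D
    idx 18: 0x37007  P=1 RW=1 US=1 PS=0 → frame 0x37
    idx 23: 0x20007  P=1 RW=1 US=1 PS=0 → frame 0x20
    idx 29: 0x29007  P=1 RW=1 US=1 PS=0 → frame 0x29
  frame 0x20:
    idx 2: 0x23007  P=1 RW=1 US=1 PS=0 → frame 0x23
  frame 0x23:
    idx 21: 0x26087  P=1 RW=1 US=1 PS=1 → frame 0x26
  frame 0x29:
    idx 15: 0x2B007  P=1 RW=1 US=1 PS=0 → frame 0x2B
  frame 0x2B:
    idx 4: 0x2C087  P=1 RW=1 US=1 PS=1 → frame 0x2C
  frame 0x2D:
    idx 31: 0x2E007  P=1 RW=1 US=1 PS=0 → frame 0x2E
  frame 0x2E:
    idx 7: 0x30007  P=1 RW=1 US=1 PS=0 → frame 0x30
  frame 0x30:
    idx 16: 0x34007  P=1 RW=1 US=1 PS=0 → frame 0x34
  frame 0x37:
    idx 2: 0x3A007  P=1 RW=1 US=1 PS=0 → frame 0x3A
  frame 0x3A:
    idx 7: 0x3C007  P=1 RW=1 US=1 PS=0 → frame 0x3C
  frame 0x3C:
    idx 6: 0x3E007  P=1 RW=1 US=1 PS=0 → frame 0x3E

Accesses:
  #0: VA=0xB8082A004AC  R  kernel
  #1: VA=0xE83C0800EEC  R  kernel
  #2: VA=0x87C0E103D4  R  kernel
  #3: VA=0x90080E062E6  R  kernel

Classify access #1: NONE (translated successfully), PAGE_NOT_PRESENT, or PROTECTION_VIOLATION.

Walk each access:
#0 VA=0xB8082A004AC (r,kernel):
  L0: frame=0x1D idx=23 entry=0x20007 [P=1 RW=1 US=1 PS=0]
  L1: frame=0x20 idx=2 entry=0x23007 [P=1 RW=1 US=1 PS=0]
  L2: frame=0x23 idx=21 entry=0x26087 [P=1 RW=1 US=1 PS=1]
  ✓ 0x264AC (huge @L2)  — 3 lookups
#1 VA=0xE83C0800EEC (r,kernel):
  L0: frame=0x1D idx=29 entry=0x29007 [P=1 RW=1 US=1 PS=0]
  L1: frame=0x29 idx=15 entry=0x2B007 [P=1 RW=1 US=1 PS=0]
  L2: frame=0x2B idx=4 entry=0x2C087 [P=1 RW=1 US=1 PS=1]
  ✓ 0x2CEEC (huge @L2)  — 3 lookups
#2 VA=0x87C0E103D4 (r,kernel):
  L0: frame=0x1D idx=1 entry=0x2D007 [P=1 RW=1 US=1 PS=0]
  L1: frame=0x2D idx=31 entry=0x2E007 [P=1 RW=1 US=1 PS=0]
  L2: frame=0x2E idx=7 entry=0x30007 [P=1 RW=1 US=1 PS=0]
  L3: frame=0x30 idx=16 entry=0x34007 [P=1 RW=1 US=1 PS=0]
  ✓ 0x343D4  — 4 lookups
#3 VA=0x90080E062E6 (r,kernel):
  L0: frame=0x1D idx=18 entry=0x37007 [P=1 RW=1 US=1 PS=0]
  L1: frame=0x37 idx=2 entry=0x3A007 [P=1 RW=1 US=1 PS=0]
  L2: frame=0x3A idx=7 entry=0x3C007 [P=1 RW=1 US=1 PS=0]
  L3: frame=0x3C idx=6 entry=0x3E007 [P=1 RW=1 US=1 PS=0]
  ✓ 0x3E2E6  — 4 lookups

Access #1 fault: NONE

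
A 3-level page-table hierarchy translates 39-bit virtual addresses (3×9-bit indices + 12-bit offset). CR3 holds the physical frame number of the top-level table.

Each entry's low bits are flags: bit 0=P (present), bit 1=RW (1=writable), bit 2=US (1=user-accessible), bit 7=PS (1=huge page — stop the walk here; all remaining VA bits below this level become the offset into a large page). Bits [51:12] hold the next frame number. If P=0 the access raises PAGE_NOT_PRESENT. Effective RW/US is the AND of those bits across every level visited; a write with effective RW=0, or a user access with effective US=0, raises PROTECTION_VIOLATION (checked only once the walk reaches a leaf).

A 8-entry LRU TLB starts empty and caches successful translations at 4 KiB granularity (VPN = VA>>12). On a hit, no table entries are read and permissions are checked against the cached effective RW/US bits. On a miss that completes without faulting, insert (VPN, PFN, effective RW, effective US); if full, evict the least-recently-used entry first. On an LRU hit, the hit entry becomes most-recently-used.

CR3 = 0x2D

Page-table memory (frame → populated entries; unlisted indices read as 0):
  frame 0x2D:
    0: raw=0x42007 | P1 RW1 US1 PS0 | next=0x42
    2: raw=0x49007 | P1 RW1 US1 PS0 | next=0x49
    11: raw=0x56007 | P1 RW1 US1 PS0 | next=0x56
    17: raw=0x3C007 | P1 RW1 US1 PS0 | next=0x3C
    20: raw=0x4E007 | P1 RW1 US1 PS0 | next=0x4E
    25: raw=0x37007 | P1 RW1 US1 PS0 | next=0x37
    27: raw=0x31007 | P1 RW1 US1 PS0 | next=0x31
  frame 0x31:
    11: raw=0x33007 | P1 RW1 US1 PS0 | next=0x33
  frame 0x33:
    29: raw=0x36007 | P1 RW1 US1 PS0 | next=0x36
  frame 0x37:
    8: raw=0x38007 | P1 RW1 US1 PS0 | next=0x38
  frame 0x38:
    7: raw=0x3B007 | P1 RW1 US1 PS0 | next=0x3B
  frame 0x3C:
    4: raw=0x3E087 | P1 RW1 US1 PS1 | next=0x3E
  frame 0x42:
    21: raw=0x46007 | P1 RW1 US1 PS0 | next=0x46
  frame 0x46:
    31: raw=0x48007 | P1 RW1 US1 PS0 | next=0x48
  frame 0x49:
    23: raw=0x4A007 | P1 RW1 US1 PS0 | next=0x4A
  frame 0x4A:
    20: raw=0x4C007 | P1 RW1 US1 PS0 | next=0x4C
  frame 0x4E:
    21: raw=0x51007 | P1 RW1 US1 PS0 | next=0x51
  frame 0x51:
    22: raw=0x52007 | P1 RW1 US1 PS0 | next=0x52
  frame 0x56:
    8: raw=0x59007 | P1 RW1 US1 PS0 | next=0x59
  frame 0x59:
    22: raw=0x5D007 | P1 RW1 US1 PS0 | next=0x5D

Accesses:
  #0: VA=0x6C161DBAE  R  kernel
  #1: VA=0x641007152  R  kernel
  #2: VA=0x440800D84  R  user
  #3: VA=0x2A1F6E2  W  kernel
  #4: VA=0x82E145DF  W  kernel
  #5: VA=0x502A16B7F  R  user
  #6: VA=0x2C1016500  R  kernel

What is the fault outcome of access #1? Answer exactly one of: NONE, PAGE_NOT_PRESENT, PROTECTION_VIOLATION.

Per-access translation:
#0 VA=0x6C161DBAE (r,kernel):
  L0 @0x2D[27] → 0x31007  P=1,RW=1,US=1,PS=0
  L1 @0x31[11] → 0x33007  P=1,RW=1,US=1,PS=0
  L2 @0x33[29] → 0x36007  P=1,RW=1,US=1,PS=0
  ✓ 0x36BAE  — 3 lookups
#1 VA=0x641007152 (r,kernel):
  L0 @0x2D[25] → 0x37007  P=1,RW=1,US=1,PS=0
  L1 @0x37[8] → 0x38007  P=1,RW=1,US=1,PS=0
  L2 @0x38[7] → 0x3B007  P=1,RW=1,US=1,PS=0
  ✓ 0x3B152  — 3 lookups
#2 VA=0x440800D84 (r,user):
  L0 @0x2D[17] → 0x3C007  P=1,RW=1,US=1,PS=0
  L1 @0x3C[4] → 0x3E087  P=1,RW=1,US=1,PS=1
  ✓ 0x3ED84 (huge @L1)  — 2 lookups
#3 VA=0x2A1F6E2 (w,kernel):
  L0 @0x2D[0] → 0x42007  P=1,RW=1,US=1,PS=0
  L1 @0x42[21] → 0x46007  P=1,RW=1,US=1,PS=0
  L2 @0x46[31] → 0x48007  P=1,RW=1,US=1,PS=0
  ✓ 0x486E2  — 3 lookups
#4 VA=0x82E145DF (w,kernel):
  L0 @0x2D[2] → 0x49007  P=1,RW=1,US=1,PS=0
  L1 @0x49[23] → 0x4A007  P=1,RW=1,US=1,PS=0
  L2 @0x4A[20] → 0x4C007  P=1,RW=1,US=1,PS=0
  ✓ 0x4C5DF  — 3 lookups
#5 VA=0x502A16B7F (r,user):
  L0 @0x2D[20] → 0x4E007  P=1,RW=1,US=1,PS=0
  L1 @0x4E[21] → 0x51007  P=1,RW=1,US=1,PS=0
  L2 @0x51[22] → 0x52007  P=1,RW=1,US=1,PS=0
  ✓ 0x52B7F  — 3 lookups
#6 VA=0x2C1016500 (r,kernel):
  L0 @0x2D[11] → 0x56007  P=1,RW=1,US=1,PS=0
  L1 @0x56[8] → 0x59007  P=1,RW=1,US=1,PS=0
  L2 @0x59[22] → 0x5D007  P=1,RW=1,US=1,PS=0
  ✓ 0x5D500  — 3 lookups

Access #1 fault: NONE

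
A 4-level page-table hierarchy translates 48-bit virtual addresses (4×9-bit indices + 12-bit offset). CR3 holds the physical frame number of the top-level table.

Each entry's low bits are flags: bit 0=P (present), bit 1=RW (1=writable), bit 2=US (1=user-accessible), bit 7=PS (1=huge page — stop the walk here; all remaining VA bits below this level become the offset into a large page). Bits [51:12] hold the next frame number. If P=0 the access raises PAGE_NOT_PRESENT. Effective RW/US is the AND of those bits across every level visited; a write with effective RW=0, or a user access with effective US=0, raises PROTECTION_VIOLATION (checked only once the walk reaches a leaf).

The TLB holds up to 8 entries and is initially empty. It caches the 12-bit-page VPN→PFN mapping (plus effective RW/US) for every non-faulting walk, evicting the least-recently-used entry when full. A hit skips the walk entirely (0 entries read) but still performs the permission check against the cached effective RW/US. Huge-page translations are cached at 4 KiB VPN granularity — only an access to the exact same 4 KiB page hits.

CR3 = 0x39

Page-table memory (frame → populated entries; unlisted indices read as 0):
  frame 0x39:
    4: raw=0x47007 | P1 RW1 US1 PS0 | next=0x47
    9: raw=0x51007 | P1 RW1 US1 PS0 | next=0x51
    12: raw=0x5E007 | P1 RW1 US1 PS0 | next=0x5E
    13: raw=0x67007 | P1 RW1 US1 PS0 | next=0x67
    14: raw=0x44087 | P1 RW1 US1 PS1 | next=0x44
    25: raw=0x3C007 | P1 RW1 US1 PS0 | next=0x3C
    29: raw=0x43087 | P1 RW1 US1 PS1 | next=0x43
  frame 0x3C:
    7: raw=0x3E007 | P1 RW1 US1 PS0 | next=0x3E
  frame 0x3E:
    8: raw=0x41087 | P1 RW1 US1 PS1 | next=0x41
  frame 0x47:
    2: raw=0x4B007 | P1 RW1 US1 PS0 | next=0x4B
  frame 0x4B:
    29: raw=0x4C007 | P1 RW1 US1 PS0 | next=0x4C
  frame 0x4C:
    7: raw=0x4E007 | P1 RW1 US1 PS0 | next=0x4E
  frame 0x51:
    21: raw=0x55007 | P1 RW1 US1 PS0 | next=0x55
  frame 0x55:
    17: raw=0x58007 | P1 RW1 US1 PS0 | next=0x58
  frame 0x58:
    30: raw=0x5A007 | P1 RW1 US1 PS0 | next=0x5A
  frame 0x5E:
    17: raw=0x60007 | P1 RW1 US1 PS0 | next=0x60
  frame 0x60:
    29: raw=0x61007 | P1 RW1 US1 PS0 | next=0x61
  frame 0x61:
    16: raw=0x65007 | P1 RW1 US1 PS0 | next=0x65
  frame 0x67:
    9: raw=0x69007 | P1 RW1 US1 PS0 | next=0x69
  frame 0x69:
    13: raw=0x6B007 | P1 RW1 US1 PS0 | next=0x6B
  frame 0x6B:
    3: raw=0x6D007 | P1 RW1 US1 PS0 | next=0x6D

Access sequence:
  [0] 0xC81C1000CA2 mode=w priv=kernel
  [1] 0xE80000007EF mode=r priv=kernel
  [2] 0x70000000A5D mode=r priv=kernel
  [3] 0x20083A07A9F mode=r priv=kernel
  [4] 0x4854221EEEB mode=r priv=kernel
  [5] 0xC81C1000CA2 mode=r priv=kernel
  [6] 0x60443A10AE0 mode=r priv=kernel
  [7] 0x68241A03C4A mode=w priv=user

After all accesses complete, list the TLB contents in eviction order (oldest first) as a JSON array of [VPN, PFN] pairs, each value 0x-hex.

Per-access translation:
#0 VA=0xC81C1000CA2 (w,kernel):
  L0 @0x39[25] → 0x3C007  P=1,RW=1,US=1,PS=0
  L1 @0x3C[7] → 0x3E007  P=1,RW=1,US=1,PS=0
  L2 @0x3E[8] → 0x41087  P=1,RW=1,US=1,PS=1
  ⇒ phys 0x41CA2 (huge @L2)  [3 reads]
#1 VA=0xE80000007EF (r,kernel):
  L0 @0x39[29] → 0x43087  P=1,RW=1,US=1,PS=1
  ⇒ phys 0x437EF (huge @L0)  [1 reads]
#2 VA=0x70000000A5D (r,kernel):
  L0 @0x39[14] → 0x44087  P=1,RW=1,US=1,PS=1
  ⇒ phys 0x44A5D (huge @L0)  [1 reads]
#3 VA=0x20083A07A9F (r,kernel):
  L0 @0x39[4] → 0x47007  P=1,RW=1,US=1,PS=0
  L1 @0x47[2] → 0x4B007  P=1,RW=1,US=1,PS=0
  L2 @0x4B[29] → 0x4C007  P=1,RW=1,US=1,PS=0
  L3 @0x4C[7] → 0x4E007  P=1,RW=1,US=1,PS=0
  ⇒ phys 0x4EA9F  [4 reads]
#4 VA=0x4854221EEEB (r,kernel):
  L0 @0x39[9] → 0x51007  P=1,RW=1,US=1,PS=0
  L1 @0x51[21] → 0x55007  P=1,RW=1,US=1,PS=0
  L2 @0x55[17] → 0x58007  P=1,RW=1,US=1,PS=0
  L3 @0x58[30] → 0x5A007  P=1,RW=1,US=1,PS=0
  ⇒ phys 0x5AEEB  [4 reads]
#5 VA=0xC81C1000CA2 (r,kernel):
  TLB hit vpn=0xC81C1000 → PA=0x41CA2
#6 VA=0x60443A10AE0 (r,kernel):
  L0 @0x39[12] → 0x5E007  P=1,RW=1,US=1,PS=0
  L1 @0x5E[17] → 0x60007  P=1,RW=1,US=1,PS=0
  L2 @0x60[29] → 0x61007  P=1,RW=1,US=1,PS=0
  L3 @0x61[16] → 0x65007  P=1,RW=1,US=1,PS=0
  ⇒ phys 0x65AE0  [4 reads]
#7 VA=0x68241A03C4A (w,user):
  L0 @0x39[13] → 0x67007  P=1,RW=1,US=1,PS=0
  L1 @0x67[9] → 0x69007  P=1,RW=1,US=1,PS=0
  L2 @0x69[13] → 0x6B007  P=1,RW=1,US=1,PS=0
  L3 @0x6B[3] → 0x6D007  P=1,RW=1,US=1,PS=0
  ⇒ phys 0x6DC4A  [4 reads]

TLB: [["0xE8000000", "0x43"], ["0x70000000", "0x44"], ["0x20083A07", "0x4E"], ["0x4854221E", "0x5A"], ["0xC81C1000", "0x41"], ["0x60443A10", "0x65"], ["0x68241A03", "0x6D"]]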